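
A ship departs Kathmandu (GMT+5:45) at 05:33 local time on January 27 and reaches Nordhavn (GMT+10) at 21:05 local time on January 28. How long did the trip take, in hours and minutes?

35 hours 17 minutes

Departure in UTC: 05:33 − 5:45 = 23:48 on Jan 26.
Arrival in UTC: 21:05 − 10:00 = 11:05 on Jan 28.
Elapsed = 11:05 − 23:48 (+2 days) = 35 hours 17 minutes.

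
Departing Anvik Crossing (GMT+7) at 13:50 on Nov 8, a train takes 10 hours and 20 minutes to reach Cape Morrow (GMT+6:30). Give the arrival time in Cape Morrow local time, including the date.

Convert departure to UTC: 13:50 − 7:00 = 06:50 UTC on Nov 8.
Add 10 hours and 20 minutes travel time → 17:10 UTC.
Cape Morrow is UTC+6:30, so local arrival = 17:10 + 6:30 = 23:40 on Nov 8.

23:40 on Nov 8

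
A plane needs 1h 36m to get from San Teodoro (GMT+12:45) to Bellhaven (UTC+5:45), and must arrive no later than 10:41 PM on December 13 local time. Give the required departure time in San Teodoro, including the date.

4:05 AM on Dec 14

Target arrival in UTC: 10:41 PM − 5:45 = 4:56 PM on Dec 13.
Subtract 1 hour 36 minutes → departure 3:20 PM UTC on Dec 13.
San Teodoro is UTC+12:45: 3:20 PM + 12:45 = 4:05 AM on Dec 14.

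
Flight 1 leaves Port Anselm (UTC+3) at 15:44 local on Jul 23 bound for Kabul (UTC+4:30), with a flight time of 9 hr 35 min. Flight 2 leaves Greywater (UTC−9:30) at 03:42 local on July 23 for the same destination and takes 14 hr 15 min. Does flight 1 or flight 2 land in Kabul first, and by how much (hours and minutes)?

the first, by 5 hours 8 minutes

Flight 1 in UTC: 15:44 − 3:00 = 12:44 on Jul 23.
+9 hours 35 minutes → arrive 22:19 UTC on Jul 23.
Flight 2 in UTC: 03:42 + 9:30 = 13:12 on Jul 23.
+14 hours and 15 minutes → arrive 03:27 UTC on Jul 24.
Flight 1 lands earlier by 5 hours 8 minutes.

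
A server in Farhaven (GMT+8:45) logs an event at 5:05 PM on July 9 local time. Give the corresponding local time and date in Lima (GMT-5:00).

Lima is 13:45 behind Farhaven.
Shift by the zone difference: 5:05 PM − 13:45 = 3:20 AM on Jul 9 in Lima.

3:20 AM on Jul 9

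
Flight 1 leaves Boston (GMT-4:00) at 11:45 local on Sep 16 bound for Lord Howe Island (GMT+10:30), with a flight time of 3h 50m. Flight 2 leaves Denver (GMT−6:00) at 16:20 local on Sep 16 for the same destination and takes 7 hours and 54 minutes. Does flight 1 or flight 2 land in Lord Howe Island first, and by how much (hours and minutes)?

Flight 1 in UTC: 11:45 + 4:00 = 15:45 on Sep 16.
+3 hours and 50 minutes → arrive 19:35 UTC on Sep 16.
Flight 2 in UTC: 16:20 + 6:00 = 22:20 on Sep 16.
+7 hours 54 minutes → arrive 06:14 UTC on Sep 17.
Flight 1 lands earlier by 10 hours 39 minutes.

the first, by 10 hours 39 minutes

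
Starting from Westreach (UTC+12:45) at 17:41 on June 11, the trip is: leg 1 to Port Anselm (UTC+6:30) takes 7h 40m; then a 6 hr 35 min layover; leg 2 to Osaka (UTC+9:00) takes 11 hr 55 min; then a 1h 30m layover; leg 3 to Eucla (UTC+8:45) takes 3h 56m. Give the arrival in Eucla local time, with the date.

21:17 on June 12

Convert departure to UTC: 17:41 − 12:45 = 04:56 UTC on Jun 11.
Add 7 hours 40 minutes leg 1 → 12:36 UTC.
Add 6 hours and 35 minutes layover in Port Anselm → 19:11 UTC.
Add 11 hours 55 minutes leg 2 → 07:06 UTC (Jun 12).
Add 1 hour and 30 minutes layover in Osaka → 08:36 UTC.
Add 3 hours 56 minutes leg 3 → 12:32 UTC.
Eucla is UTC+8:45, so local arrival = 12:32 + 8:45 = 21:17 on Jun 12.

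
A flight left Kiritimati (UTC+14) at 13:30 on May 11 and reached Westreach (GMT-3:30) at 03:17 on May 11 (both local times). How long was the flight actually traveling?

7 hours 17 minutes

Departure in UTC: 13:30 − 14:00 = 23:30 on May 10.
Arrival in UTC: 03:17 + 3:30 = 06:47 on May 11.
Elapsed = 06:47 − 23:30 (+1 day) = 7 hours 17 minutes.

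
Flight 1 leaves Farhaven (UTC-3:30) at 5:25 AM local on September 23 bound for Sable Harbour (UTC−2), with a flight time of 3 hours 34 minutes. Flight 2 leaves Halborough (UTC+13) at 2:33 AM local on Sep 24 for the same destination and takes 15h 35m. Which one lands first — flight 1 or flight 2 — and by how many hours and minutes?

the first, by 16 hours 39 minutes

Flight 1 in UTC: 5:25 AM + 3:30 = 8:55 AM on Sep 23.
+3 hours 34 minutes → arrive 12:29 PM UTC on Sep 23.
Flight 2 in UTC: 2:33 AM − 13:00 = 1:33 PM on Sep 23.
+15 hours and 35 minutes → arrive 5:08 AM UTC on Sep 24.
Flight 1 lands earlier by 16 hours 39 minutes.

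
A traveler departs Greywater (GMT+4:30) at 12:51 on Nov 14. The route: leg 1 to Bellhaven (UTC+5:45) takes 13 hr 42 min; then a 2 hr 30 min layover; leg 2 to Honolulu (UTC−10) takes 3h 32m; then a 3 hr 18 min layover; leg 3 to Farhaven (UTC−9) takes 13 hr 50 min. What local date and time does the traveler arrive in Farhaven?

Convert departure to UTC: 12:51 − 4:30 = 08:21 UTC on Nov 14.
Add 13 hours 42 minutes leg 1 → 22:03 UTC.
Add 2 hours and 30 minutes layover in Bellhaven → 00:33 UTC (Nov 15).
Add 3 hours and 32 minutes leg 2 → 04:05 UTC.
Add 3 hours and 18 minutes layover in Honolulu → 07:23 UTC.
Add 13 hours and 50 minutes leg 3 → 21:13 UTC.
Farhaven is UTC−9:00, so local arrival = 21:13 − 9:00 = 12:13 on Nov 15.

12:13 on Nov 15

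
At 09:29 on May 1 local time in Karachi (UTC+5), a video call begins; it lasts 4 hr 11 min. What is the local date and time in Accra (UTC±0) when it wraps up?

Convert start to UTC: 09:29 − 5:00 = 04:29 UTC on May 1.
Add 4 hours and 11 minutes duration → 08:40 UTC.
Accra is UTC+0, so local end time is the same: 08:40 on May 1.

08:40 on May 1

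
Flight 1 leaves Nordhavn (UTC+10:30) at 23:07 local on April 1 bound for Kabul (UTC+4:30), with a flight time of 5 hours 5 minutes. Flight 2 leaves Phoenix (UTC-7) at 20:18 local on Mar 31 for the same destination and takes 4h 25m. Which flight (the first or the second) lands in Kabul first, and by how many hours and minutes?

Flight 1 in UTC: 23:07 − 10:30 = 12:37 on Apr 1.
+5 hours 5 minutes → arrive 17:42 UTC on Apr 1.
Flight 2 in UTC: 20:18 + 7:00 = 03:18 on Apr 1.
+4 hours 25 minutes → arrive 07:43 UTC on Apr 1.
Flight 2 lands earlier by 9 hours 59 minutes.

the second, by 9 hours 59 minutes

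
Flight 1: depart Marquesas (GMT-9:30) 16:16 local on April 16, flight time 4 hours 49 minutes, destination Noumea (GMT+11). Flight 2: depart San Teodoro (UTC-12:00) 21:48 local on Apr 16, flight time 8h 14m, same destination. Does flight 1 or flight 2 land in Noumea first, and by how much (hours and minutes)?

the first, by 11 hours 27 minutes

Flight 1 in UTC: 16:16 + 9:30 = 01:46 on Apr 17.
+4 hours 49 minutes → arrive 06:35 UTC on Apr 17.
Flight 2 in UTC: 21:48 + 12:00 = 09:48 on Apr 17.
+8 hours 14 minutes → arrive 18:02 UTC on Apr 17.
Flight 1 lands earlier by 11 hours 27 minutes.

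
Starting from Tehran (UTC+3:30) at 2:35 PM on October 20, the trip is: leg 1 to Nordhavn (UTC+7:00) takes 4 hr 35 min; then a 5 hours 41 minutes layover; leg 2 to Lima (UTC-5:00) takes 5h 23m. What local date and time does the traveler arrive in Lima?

9:44 PM on October 20

Convert departure to UTC: 2:35 PM − 3:30 = 11:05 AM UTC on Oct 20.
Add 4 hours 35 minutes leg 1 → 3:40 PM UTC.
Add 5 hours 41 minutes layover in Nordhavn → 9:21 PM UTC.
Add 5 hours 23 minutes leg 2 → 2:44 AM UTC (Oct 21).
Lima is UTC−5:00, so local arrival = 2:44 AM − 5:00 = 9:44 PM on Oct 20.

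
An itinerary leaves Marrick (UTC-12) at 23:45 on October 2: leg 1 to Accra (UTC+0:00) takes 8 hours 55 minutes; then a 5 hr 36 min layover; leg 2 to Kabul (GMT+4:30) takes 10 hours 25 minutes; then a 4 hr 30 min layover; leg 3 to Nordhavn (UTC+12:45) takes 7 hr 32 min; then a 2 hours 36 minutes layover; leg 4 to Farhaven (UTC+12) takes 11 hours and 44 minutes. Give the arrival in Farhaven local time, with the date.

Convert departure to UTC: 23:45 + 12:00 = 11:45 UTC on Oct 3.
Add 8 hours and 55 minutes leg 1 → 20:40 UTC.
Add 5 hours 36 minutes layover in Accra → 02:16 UTC (Oct 4).
Add 10 hours and 25 minutes leg 2 → 12:41 UTC.
Add 4 hours and 30 minutes layover in Kabul → 17:11 UTC.
Add 7 hours and 32 minutes leg 3 → 00:43 UTC (Oct 5).
Add 2 hours 36 minutes layover in Nordhavn → 03:19 UTC.
Add 11 hours 44 minutes leg 4 → 15:03 UTC.
Farhaven is UTC+12:00, so local arrival = 15:03 + 12:00 = 03:03 on Oct 6.

03:03 on October 6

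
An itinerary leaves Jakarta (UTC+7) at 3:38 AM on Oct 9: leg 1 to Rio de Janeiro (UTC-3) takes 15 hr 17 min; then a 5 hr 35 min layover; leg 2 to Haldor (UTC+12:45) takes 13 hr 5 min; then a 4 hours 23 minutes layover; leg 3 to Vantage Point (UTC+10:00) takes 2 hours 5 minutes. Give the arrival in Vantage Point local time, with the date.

Convert departure to UTC: 3:38 AM − 7:00 = 8:38 PM UTC on Oct 8.
Add 15 hours and 17 minutes leg 1 → 11:55 AM UTC (Oct 9).
Add 5 hours 35 minutes layover in Rio de Janeiro → 5:30 PM UTC.
Add 13 hours and 5 minutes leg 2 → 6:35 AM UTC (Oct 10).
Add 4 hours 23 minutes layover in Haldor → 10:58 AM UTC.
Add 2 hours and 5 minutes leg 3 → 1:03 PM UTC.
Vantage Point is UTC+10:00, so local arrival = 1:03 PM + 10:00 = 11:03 PM on Oct 10.

11:03 PM on October 10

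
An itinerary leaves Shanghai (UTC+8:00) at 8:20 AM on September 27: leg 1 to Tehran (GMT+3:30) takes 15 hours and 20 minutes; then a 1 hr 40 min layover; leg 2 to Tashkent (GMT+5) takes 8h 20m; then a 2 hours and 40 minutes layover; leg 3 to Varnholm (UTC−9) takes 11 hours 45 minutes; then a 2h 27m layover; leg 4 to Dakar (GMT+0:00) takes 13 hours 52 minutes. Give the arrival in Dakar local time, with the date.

8:24 AM on Sep 29

Convert departure to UTC: 8:20 AM − 8:00 = 12:20 AM UTC on Sep 27.
Add 15 hours 20 minutes leg 1 → 3:40 PM UTC.
Add 1 hour 40 minutes layover in Tehran → 5:20 PM UTC.
Add 8 hours 20 minutes leg 2 → 1:40 AM UTC (Sep 28).
Add 2 hours and 40 minutes layover in Tashkent → 4:20 AM UTC.
Add 11 hours 45 minutes leg 3 → 4:05 PM UTC.
Add 2 hours and 27 minutes layover in Varnholm → 6:32 PM UTC.
Add 13 hours 52 minutes leg 4 → 8:24 AM UTC (Sep 29).
Dakar is UTC+0, so local arrival is the same: 8:24 AM on Sep 29.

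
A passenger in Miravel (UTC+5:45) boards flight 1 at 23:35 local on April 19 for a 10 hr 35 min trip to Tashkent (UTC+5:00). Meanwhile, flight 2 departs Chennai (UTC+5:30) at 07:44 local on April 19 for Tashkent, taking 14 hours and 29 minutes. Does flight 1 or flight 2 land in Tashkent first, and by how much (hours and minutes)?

the second, by 11 hours 42 minutes

Flight 1 in UTC: 23:35 − 5:45 = 17:50 on Apr 19.
+10 hours 35 minutes → arrive 04:25 UTC on Apr 20.
Flight 2 in UTC: 07:44 − 5:30 = 02:14 on Apr 19.
+14 hours 29 minutes → arrive 16:43 UTC on Apr 19.
Flight 2 lands earlier by 11 hours 42 minutes.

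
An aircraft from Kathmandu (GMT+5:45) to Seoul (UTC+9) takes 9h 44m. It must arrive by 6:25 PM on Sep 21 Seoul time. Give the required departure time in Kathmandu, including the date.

5:26 AM on September 21

Target arrival in UTC: 6:25 PM − 9:00 = 9:25 AM on Sep 21.
Subtract 9 hours and 44 minutes → departure 11:41 PM UTC on Sep 20.
Kathmandu is UTC+5:45: 11:41 PM + 5:45 = 5:26 AM on Sep 21.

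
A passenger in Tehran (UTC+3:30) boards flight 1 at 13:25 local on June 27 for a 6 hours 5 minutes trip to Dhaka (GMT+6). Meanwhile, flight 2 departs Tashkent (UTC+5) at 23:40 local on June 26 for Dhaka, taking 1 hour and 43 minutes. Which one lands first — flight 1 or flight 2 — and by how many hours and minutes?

the second, by 19 hours 37 minutes

Flight 1 in UTC: 13:25 − 3:30 = 09:55 on Jun 27.
+6 hours and 5 minutes → arrive 16:00 UTC on Jun 27.
Flight 2 in UTC: 23:40 − 5:00 = 18:40 on Jun 26.
+1 hour and 43 minutes → arrive 20:23 UTC on Jun 26.
Flight 2 lands earlier by 19 hours 37 minutes.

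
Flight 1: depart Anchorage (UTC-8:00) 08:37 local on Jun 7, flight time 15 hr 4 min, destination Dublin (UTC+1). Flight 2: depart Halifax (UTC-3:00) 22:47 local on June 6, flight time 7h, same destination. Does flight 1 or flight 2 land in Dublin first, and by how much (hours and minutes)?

Flight 1 in UTC: 08:37 + 8:00 = 16:37 on Jun 7.
+15 hours and 4 minutes → arrive 07:41 UTC on Jun 8.
Flight 2 in UTC: 22:47 + 3:00 = 01:47 on Jun 7.
+7 hours → arrive 08:47 UTC on Jun 7.
Flight 2 lands earlier by 22 hours 54 minutes.

the second, by 22 hours 54 minutes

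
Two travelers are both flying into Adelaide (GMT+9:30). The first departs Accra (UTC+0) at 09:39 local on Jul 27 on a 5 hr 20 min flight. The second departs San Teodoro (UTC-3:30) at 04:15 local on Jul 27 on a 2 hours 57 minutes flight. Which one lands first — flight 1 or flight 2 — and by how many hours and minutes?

the second, by 4 hours 17 minutes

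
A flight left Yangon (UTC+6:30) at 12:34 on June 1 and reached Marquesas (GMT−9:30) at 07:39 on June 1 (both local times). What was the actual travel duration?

11 hours 5 minutes

Departure in UTC: 12:34 − 6:30 = 06:04 on Jun 1.
Arrival in UTC: 07:39 + 9:30 = 17:09 on Jun 1.
Elapsed = 17:09 − 06:04 = 11 hours 5 minutes.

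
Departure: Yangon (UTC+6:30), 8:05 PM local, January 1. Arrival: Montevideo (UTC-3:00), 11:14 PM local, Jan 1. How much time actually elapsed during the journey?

Montevideo is 9:30 behind Yangon.
Clock-face elapsed time (ignoring zones) is 3 hours 9 minutes.
Actual elapsed = 3 hours 9 minutes + 9:30 = 12 hours 39 minutes.

12 hours 39 minutes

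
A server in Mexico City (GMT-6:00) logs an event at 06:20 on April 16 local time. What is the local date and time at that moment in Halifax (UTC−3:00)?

In UTC: 06:20 + 6:00 = 12:20 on Apr 16.
Halifax is UTC−3:00: 12:20 − 3:00 = 09:20 on Apr 16.

09:20 on April 16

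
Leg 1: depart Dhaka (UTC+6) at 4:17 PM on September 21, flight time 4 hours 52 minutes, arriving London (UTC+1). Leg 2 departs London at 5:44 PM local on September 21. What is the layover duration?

1 hour 35 minutes

Convert departure to UTC: 4:17 PM − 6:00 = 10:17 AM UTC on Sep 21.
Add 4 hours 52 minutes flight time → 3:09 PM UTC.
London is UTC+1:00, so local arrival = 3:09 PM + 1:00 = 4:09 PM on Sep 21.
Layover = 5:44 PM − 4:09 PM = 1 hour 35 minutes.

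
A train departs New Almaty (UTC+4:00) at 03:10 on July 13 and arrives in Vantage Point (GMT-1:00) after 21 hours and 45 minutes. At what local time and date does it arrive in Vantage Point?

Convert departure to UTC: 03:10 − 4:00 = 23:10 UTC on Jul 12.
Add 21 hours 45 minutes travel time → 20:55 UTC (Jul 13).
Vantage Point is UTC−1:00, so local arrival = 20:55 − 1:00 = 19:55 on Jul 13.

19:55 on July 13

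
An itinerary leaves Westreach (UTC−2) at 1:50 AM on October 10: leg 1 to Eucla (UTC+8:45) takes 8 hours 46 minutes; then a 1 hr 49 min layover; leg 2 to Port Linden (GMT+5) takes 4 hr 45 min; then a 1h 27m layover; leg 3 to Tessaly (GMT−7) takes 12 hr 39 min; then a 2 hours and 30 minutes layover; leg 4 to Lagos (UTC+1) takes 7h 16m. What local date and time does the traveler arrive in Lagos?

Convert departure to UTC: 1:50 AM + 2:00 = 3:50 AM UTC on Oct 10.
Add 8 hours 46 minutes leg 1 → 12:36 PM UTC.
Add 1 hour 49 minutes layover in Eucla → 2:25 PM UTC.
Add 4 hours and 45 minutes leg 2 → 7:10 PM UTC.
Add 1 hour 27 minutes layover in Port Linden → 8:37 PM UTC.
Add 12 hours and 39 minutes leg 3 → 9:16 AM UTC (Oct 11).
Add 2 hours and 30 minutes layover in Tessaly → 11:46 AM UTC.
Add 7 hours and 16 minutes leg 4 → 7:02 PM UTC.
Lagos is UTC+1:00, so local arrival = 7:02 PM + 1:00 = 8:02 PM on Oct 11.

8:02 PM on Oct 11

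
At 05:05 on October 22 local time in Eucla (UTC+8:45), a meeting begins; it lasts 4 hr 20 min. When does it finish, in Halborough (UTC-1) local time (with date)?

23:40 on Oct 21

Halborough is 9:45 behind Eucla.
After 4 hours 20 minutes it is 09:25 in Eucla.
Shift by the zone difference: 09:25 − 9:45 = 23:40 on Oct 21 in Halborough.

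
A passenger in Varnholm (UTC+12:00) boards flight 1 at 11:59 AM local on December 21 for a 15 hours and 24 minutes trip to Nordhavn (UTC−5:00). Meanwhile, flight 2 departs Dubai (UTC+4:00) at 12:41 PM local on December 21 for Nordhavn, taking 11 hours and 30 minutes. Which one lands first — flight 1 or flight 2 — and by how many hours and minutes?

the first, by 4 hours 48 minutes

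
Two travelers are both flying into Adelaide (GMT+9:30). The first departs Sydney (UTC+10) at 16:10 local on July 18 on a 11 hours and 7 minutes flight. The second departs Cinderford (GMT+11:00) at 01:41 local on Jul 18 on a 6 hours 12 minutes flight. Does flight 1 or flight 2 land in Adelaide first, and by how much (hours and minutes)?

Flight 1 in UTC: 16:10 − 10:00 = 06:10 on Jul 18.
+11 hours and 7 minutes → arrive 17:17 UTC on Jul 18.
Flight 2 in UTC: 01:41 − 11:00 = 14:41 on Jul 17.
+6 hours 12 minutes → arrive 20:53 UTC on Jul 17.
Flight 2 lands earlier by 20 hours 24 minutes.

the second, by 20 hours 24 minutes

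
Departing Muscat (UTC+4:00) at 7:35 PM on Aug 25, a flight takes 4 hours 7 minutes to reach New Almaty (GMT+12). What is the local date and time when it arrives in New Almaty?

7:42 AM on August 26

New Almaty is 8:00 ahead of Muscat.
After 4 hours and 7 minutes it is 11:42 PM in Muscat.
Shift by the zone difference: 11:42 PM + 8:00 = 7:42 AM on Aug 26 in New Almaty.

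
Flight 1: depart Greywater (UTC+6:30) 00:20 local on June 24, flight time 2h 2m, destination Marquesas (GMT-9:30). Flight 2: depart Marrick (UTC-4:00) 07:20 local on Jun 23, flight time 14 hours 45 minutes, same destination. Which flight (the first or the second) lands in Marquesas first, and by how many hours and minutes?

Flight 1 in UTC: 00:20 − 6:30 = 17:50 on Jun 23.
+2 hours and 2 minutes → arrive 19:52 UTC on Jun 23.
Flight 2 in UTC: 07:20 + 4:00 = 11:20 on Jun 23.
+14 hours and 45 minutes → arrive 02:05 UTC on Jun 24.
Flight 1 lands earlier by 6 hours 13 minutes.

the first, by 6 hours 13 minutes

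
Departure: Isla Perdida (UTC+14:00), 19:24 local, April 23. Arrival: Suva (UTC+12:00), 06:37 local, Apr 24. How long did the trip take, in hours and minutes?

13 hours 13 minutes

Suva is 2:00 behind Isla Perdida.
Clock-face elapsed time (ignoring zones) is 11 hours 13 minutes.
Actual elapsed = 11 hours 13 minutes + 2:00 = 13 hours 13 minutes.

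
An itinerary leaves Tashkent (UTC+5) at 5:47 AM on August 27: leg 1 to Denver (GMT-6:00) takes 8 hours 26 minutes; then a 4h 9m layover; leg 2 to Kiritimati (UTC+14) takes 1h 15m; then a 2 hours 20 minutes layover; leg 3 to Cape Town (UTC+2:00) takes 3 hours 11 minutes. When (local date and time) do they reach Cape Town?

10:08 PM on Aug 27

Convert departure to UTC: 5:47 AM − 5:00 = 12:47 AM UTC on Aug 27.
Add 8 hours and 26 minutes leg 1 → 9:13 AM UTC.
Add 4 hours 9 minutes layover in Denver → 1:22 PM UTC.
Add 1 hour and 15 minutes leg 2 → 2:37 PM UTC.
Add 2 hours and 20 minutes layover in Kiritimati → 4:57 PM UTC.
Add 3 hours and 11 minutes leg 3 → 8:08 PM UTC.
Cape Town is UTC+2:00, so local arrival = 8:08 PM + 2:00 = 10:08 PM on Aug 27.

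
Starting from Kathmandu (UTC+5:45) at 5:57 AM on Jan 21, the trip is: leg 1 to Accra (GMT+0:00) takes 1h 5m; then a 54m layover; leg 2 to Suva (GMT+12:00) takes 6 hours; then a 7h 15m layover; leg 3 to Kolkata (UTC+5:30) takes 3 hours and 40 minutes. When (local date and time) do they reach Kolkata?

Convert departure to UTC: 5:57 AM − 5:45 = 12:12 AM UTC on Jan 21.
Add 1 hour and 5 minutes leg 1 → 1:17 AM UTC.
Add 54 minutes layover in Accra → 2:11 AM UTC.
Add 6 hours leg 2 → 8:11 AM UTC.
Add 7 hours 15 minutes layover in Suva → 3:26 PM UTC.
Add 3 hours and 40 minutes leg 3 → 7:06 PM UTC.
Kolkata is UTC+5:30, so local arrival = 7:06 PM + 5:30 = 12:36 AM on Jan 22.

12:36 AM on January 22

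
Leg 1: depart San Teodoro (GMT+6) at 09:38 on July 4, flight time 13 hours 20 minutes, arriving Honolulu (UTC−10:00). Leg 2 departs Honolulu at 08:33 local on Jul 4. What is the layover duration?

Convert departure to UTC: 09:38 − 6:00 = 03:38 UTC on Jul 4.
Add 13 hours 20 minutes flight time → 16:58 UTC.
Honolulu is UTC−10:00, so local arrival = 16:58 − 10:00 = 06:58 on Jul 4.
Layover = 08:33 − 06:58 = 1 hour 35 minutes.

1 hour 35 minutes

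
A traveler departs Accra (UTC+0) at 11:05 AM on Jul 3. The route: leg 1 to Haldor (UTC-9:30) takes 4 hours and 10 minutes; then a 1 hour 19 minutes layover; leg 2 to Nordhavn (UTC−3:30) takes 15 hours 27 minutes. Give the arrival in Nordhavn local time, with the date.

Accra is at UTC+0, so departure is already 11:05 AM UTC on Jul 3.
Add 4 hours 10 minutes leg 1 → 3:15 PM UTC.
Add 1 hour 19 minutes layover in Haldor → 4:34 PM UTC.
Add 15 hours 27 minutes leg 2 → 8:01 AM UTC (Jul 4).
Nordhavn is UTC−3:30, so local arrival = 8:01 AM − 3:30 = 4:31 AM on Jul 4.

4:31 AM on July 4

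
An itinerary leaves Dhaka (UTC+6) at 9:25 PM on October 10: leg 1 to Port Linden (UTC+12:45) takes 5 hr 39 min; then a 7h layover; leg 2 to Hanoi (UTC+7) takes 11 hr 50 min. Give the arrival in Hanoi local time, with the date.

Convert departure to UTC: 9:25 PM − 6:00 = 3:25 PM UTC on Oct 10.
Add 5 hours 39 minutes leg 1 → 9:04 PM UTC.
Add 7 hours layover in Port Linden → 4:04 AM UTC (Oct 11).
Add 11 hours 50 minutes leg 2 → 3:54 PM UTC.
Hanoi is UTC+7:00, so local arrival = 3:54 PM + 7:00 = 10:54 PM on Oct 11.

10:54 PM on Oct 11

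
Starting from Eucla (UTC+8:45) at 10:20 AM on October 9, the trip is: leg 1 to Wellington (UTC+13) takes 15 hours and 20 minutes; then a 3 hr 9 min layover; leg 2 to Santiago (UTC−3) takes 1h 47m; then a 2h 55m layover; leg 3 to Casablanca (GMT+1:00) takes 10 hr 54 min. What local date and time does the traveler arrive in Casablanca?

12:40 PM on October 10

Convert departure to UTC: 10:20 AM − 8:45 = 1:35 AM UTC on Oct 9.
Add 15 hours and 20 minutes leg 1 → 4:55 PM UTC.
Add 3 hours 9 minutes layover in Wellington → 8:04 PM UTC.
Add 1 hour 47 minutes leg 2 → 9:51 PM UTC.
Add 2 hours and 55 minutes layover in Santiago → 12:46 AM UTC (Oct 10).
Add 10 hours and 54 minutes leg 3 → 11:40 AM UTC.
Casablanca is UTC+1:00, so local arrival = 11:40 AM + 1:00 = 12:40 PM on Oct 10.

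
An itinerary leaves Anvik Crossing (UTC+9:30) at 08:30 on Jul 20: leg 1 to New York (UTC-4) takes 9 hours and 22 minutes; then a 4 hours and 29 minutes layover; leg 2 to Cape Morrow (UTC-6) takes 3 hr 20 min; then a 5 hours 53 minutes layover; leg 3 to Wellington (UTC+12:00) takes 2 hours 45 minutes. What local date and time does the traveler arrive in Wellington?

12:49 on July 21

Convert departure to UTC: 08:30 − 9:30 = 23:00 UTC on Jul 19.
Add 9 hours and 22 minutes leg 1 → 08:22 UTC (Jul 20).
Add 4 hours 29 minutes layover in New York → 12:51 UTC.
Add 3 hours 20 minutes leg 2 → 16:11 UTC.
Add 5 hours and 53 minutes layover in Cape Morrow → 22:04 UTC.
Add 2 hours and 45 minutes leg 3 → 00:49 UTC (Jul 21).
Wellington is UTC+12:00, so local arrival = 00:49 + 12:00 = 12:49 on Jul 21.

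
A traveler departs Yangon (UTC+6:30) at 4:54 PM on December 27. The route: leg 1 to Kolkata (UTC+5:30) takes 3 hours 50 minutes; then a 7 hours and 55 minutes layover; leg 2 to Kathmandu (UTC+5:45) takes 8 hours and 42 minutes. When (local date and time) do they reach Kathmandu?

12:36 PM on Dec 28

Convert departure to UTC: 4:54 PM − 6:30 = 10:24 AM UTC on Dec 27.
Add 3 hours 50 minutes leg 1 → 2:14 PM UTC.
Add 7 hours 55 minutes layover in Kolkata → 10:09 PM UTC.
Add 8 hours 42 minutes leg 2 → 6:51 AM UTC (Dec 28).
Kathmandu is UTC+5:45, so local arrival = 6:51 AM + 5:45 = 12:36 PM on Dec 28.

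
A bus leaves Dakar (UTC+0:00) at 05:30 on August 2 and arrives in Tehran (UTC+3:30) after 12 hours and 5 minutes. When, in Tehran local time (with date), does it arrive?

21:05 on August 2

Dakar is at UTC+0, so departure is already 05:30 UTC on Aug 2.
Add 12 hours and 5 minutes travel time → 17:35 UTC.
Tehran is UTC+3:30, so local arrival = 17:35 + 3:30 = 21:05 on Aug 2.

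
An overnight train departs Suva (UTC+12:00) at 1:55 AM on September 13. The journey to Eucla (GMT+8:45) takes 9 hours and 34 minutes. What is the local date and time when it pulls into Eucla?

Convert departure to UTC: 1:55 AM − 12:00 = 1:55 PM UTC on Sep 12.
Add 9 hours and 34 minutes travel time → 11:29 PM UTC.
Eucla is UTC+8:45, so local arrival = 11:29 PM + 8:45 = 8:14 AM on Sep 13.

8:14 AM on September 13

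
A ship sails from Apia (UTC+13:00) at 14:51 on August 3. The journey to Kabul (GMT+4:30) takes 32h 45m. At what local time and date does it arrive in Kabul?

Kabul is 8:30 behind Apia.
After 32 hours 45 minutes it is 23:36 (Aug 4) in Apia.
Shift by the zone difference: 23:36 − 8:30 = 15:06 on Aug 4 in Kabul.

15:06 on August 4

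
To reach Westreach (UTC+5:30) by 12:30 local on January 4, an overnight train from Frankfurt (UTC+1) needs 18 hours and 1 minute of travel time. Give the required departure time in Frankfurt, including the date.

Target arrival in UTC: 12:30 − 5:30 = 07:00 on Jan 4.
Subtract 18 hours and 1 minute → departure 12:59 UTC on Jan 3.
Frankfurt is UTC+1:00: 12:59 + 1:00 = 13:59 on Jan 3.

13:59 on Jan 3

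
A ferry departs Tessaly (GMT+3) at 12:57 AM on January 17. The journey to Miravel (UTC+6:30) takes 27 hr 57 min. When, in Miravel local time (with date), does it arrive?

8:24 AM on Jan 18

Convert departure to UTC: 12:57 AM − 3:00 = 9:57 PM UTC on Jan 16.
Add 27 hours 57 minutes travel time → 1:54 AM UTC (Jan 18).
Miravel is UTC+6:30, so local arrival = 1:54 AM + 6:30 = 8:24 AM on Jan 18.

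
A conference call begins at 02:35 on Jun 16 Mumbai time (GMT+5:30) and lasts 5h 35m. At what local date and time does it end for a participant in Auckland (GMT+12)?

Auckland is 6:30 ahead of Mumbai.
After 5 hours and 35 minutes it is 08:10 in Mumbai.
Shift by the zone difference: 08:10 + 6:30 = 14:40 on Jun 16 in Auckland.

14:40 on June 16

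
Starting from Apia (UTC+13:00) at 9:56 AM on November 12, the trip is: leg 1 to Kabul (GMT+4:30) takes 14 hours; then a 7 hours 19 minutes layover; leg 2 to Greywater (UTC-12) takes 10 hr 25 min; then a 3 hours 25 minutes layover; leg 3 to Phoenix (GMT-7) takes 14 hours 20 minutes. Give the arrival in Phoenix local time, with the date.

Convert departure to UTC: 9:56 AM − 13:00 = 8:56 PM UTC on Nov 11.
Add 14 hours leg 1 → 10:56 AM UTC (Nov 12).
Add 7 hours and 19 minutes layover in Kabul → 6:15 PM UTC.
Add 10 hours 25 minutes leg 2 → 4:40 AM UTC (Nov 13).
Add 3 hours and 25 minutes layover in Greywater → 8:05 AM UTC.
Add 14 hours and 20 minutes leg 3 → 10:25 PM UTC.
Phoenix is UTC−7:00, so local arrival = 10:25 PM − 7:00 = 3:25 PM on Nov 13.

3:25 PM on November 13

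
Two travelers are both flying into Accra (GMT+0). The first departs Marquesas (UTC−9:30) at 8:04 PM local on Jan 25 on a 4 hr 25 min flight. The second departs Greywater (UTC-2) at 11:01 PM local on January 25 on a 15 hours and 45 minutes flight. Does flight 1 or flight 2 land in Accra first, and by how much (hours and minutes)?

Flight 1 in UTC: 8:04 PM + 9:30 = 5:34 AM on Jan 26.
+4 hours 25 minutes → arrive 9:59 AM UTC on Jan 26.
Flight 2 in UTC: 11:01 PM + 2:00 = 1:01 AM on Jan 26.
+15 hours and 45 minutes → arrive 4:46 PM UTC on Jan 26.
Flight 1 lands earlier by 6 hours 47 minutes.

the first, by 6 hours 47 minutes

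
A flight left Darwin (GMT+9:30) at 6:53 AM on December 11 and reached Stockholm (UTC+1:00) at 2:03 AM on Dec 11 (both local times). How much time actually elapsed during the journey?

3 hours 40 minutes

Departure in UTC: 6:53 AM − 9:30 = 9:23 PM on Dec 10.
Arrival in UTC: 2:03 AM − 1:00 = 1:03 AM on Dec 11.
Elapsed = 1:03 AM − 9:23 PM (+1 day) = 3 hours 40 minutes.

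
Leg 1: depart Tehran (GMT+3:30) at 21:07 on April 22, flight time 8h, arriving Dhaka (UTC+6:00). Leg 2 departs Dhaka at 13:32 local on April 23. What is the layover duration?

Convert departure to UTC: 21:07 − 3:30 = 17:37 UTC on Apr 22.
Add 8 hours flight time → 01:37 UTC (Apr 23).
Dhaka is UTC+6:00, so local arrival = 01:37 + 6:00 = 07:37 on Apr 23.
Layover = 13:32 − 07:37 = 5 hours 55 minutes.

5 hours 55 minutes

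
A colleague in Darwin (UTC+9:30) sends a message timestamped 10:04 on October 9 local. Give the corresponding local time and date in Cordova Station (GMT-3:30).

In UTC: 10:04 − 9:30 = 00:34 on Oct 9.
Cordova Station is UTC−3:30: 00:34 − 3:30 = 21:04 on Oct 8.

21:04 on October 8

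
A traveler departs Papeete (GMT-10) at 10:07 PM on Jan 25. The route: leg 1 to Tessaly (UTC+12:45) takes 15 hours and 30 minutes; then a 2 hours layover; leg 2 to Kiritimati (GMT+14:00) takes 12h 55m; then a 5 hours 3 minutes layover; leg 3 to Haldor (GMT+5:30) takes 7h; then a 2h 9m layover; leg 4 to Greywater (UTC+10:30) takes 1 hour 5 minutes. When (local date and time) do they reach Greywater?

4:19 PM on Jan 28

Convert departure to UTC: 10:07 PM + 10:00 = 8:07 AM UTC on Jan 26.
Add 15 hours 30 minutes leg 1 → 11:37 PM UTC.
Add 2 hours layover in Tessaly → 1:37 AM UTC (Jan 27).
Add 12 hours 55 minutes leg 2 → 2:32 PM UTC.
Add 5 hours 3 minutes layover in Kiritimati → 7:35 PM UTC.
Add 7 hours leg 3 → 2:35 AM UTC (Jan 28).
Add 2 hours 9 minutes layover in Haldor → 4:44 AM UTC.
Add 1 hour 5 minutes leg 4 → 5:49 AM UTC.
Greywater is UTC+10:30, so local arrival = 5:49 AM + 10:30 = 4:19 PM on Jan 28.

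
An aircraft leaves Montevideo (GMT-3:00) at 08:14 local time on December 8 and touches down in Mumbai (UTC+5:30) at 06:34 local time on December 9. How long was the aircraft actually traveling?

13 hours 50 minutes

Departure in UTC: 08:14 + 3:00 = 11:14 on Dec 8.
Arrival in UTC: 06:34 − 5:30 = 01:04 on Dec 9.
Elapsed = 01:04 − 11:14 (+1 day) = 13 hours 50 minutes.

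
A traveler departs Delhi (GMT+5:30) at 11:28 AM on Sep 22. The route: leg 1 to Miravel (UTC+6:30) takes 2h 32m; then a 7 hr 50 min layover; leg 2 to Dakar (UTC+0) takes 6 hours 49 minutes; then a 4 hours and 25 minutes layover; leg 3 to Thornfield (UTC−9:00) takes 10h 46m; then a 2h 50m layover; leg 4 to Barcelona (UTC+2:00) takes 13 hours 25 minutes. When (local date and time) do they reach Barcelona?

Convert departure to UTC: 11:28 AM − 5:30 = 5:58 AM UTC on Sep 22.
Add 2 hours 32 minutes leg 1 → 8:30 AM UTC.
Add 7 hours 50 minutes layover in Miravel → 4:20 PM UTC.
Add 6 hours and 49 minutes leg 2 → 11:09 PM UTC.
Add 4 hours and 25 minutes layover in Dakar → 3:34 AM UTC (Sep 23).
Add 10 hours and 46 minutes leg 3 → 2:20 PM UTC.
Add 2 hours and 50 minutes layover in Thornfield → 5:10 PM UTC.
Add 13 hours and 25 minutes leg 4 → 6:35 AM UTC (Sep 24).
Barcelona is UTC+2:00, so local arrival = 6:35 AM + 2:00 = 8:35 AM on Sep 24.

8:35 AM on Sep 24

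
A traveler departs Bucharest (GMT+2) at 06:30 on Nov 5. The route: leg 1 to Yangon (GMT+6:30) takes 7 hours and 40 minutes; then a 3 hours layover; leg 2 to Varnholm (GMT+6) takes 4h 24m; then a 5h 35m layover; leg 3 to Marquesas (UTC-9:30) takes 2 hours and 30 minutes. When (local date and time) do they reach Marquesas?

Convert departure to UTC: 06:30 − 2:00 = 04:30 UTC on Nov 5.
Add 7 hours 40 minutes leg 1 → 12:10 UTC.
Add 3 hours layover in Yangon → 15:10 UTC.
Add 4 hours and 24 minutes leg 2 → 19:34 UTC.
Add 5 hours and 35 minutes layover in Varnholm → 01:09 UTC (Nov 6).
Add 2 hours and 30 minutes leg 3 → 03:39 UTC.
Marquesas is UTC−9:30, so local arrival = 03:39 − 9:30 = 18:09 on Nov 5.

18:09 on Nov 5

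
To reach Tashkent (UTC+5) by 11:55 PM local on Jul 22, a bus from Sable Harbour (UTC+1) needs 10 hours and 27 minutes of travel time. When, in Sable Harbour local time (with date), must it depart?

9:28 AM on July 22

Target arrival in UTC: 11:55 PM − 5:00 = 6:55 PM on Jul 22.
Subtract 10 hours 27 minutes → departure 8:28 AM UTC on Jul 22.
Sable Harbour is UTC+1:00: 8:28 AM + 1:00 = 9:28 AM on Jul 22.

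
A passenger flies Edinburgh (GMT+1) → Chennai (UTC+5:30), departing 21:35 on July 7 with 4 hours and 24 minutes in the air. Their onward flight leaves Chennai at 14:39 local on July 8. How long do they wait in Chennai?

Convert departure to UTC: 21:35 − 1:00 = 20:35 UTC on Jul 7.
Add 4 hours and 24 minutes flight time → 00:59 UTC (Jul 8).
Chennai is UTC+5:30, so local arrival = 00:59 + 5:30 = 06:29 on Jul 8.
Layover = 14:39 − 06:29 = 8 hours 10 minutes.

8 hours 10 minutes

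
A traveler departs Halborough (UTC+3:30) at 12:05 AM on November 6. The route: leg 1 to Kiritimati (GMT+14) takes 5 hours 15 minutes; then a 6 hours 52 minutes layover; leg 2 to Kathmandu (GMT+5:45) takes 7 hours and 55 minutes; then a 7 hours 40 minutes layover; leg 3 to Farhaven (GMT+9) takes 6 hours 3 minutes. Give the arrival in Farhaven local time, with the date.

3:20 PM on November 7

Convert departure to UTC: 12:05 AM − 3:30 = 8:35 PM UTC on Nov 5.
Add 5 hours 15 minutes leg 1 → 1:50 AM UTC (Nov 6).
Add 6 hours and 52 minutes layover in Kiritimati → 8:42 AM UTC.
Add 7 hours 55 minutes leg 2 → 4:37 PM UTC.
Add 7 hours and 40 minutes layover in Kathmandu → 12:17 AM UTC (Nov 7).
Add 6 hours 3 minutes leg 3 → 6:20 AM UTC.
Farhaven is UTC+9:00, so local arrival = 6:20 AM + 9:00 = 3:20 PM on Nov 7.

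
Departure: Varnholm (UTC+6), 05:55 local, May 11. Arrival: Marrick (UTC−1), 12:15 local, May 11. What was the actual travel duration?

Marrick is 7:00 behind Varnholm.
Clock-face elapsed time (ignoring zones) is 6 hours 20 minutes.
Actual elapsed = 6 hours 20 minutes + 7:00 = 13 hours 20 minutes.

13 hours 20 minutes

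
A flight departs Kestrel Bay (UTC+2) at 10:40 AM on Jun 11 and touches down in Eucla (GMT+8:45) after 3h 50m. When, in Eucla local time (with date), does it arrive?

Convert departure to UTC: 10:40 AM − 2:00 = 8:40 AM UTC on Jun 11.
Add 3 hours and 50 minutes travel time → 12:30 PM UTC.
Eucla is UTC+8:45, so local arrival = 12:30 PM + 8:45 = 9:15 PM on Jun 11.

9:15 PM on June 11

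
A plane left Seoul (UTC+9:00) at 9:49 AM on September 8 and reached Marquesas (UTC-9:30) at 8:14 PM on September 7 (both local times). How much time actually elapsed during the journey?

4 hours 55 minutes

Marquesas is 18:30 behind Seoul.
Clock-face elapsed time (ignoring zones) is −13 hours 35 minutes.
Actual elapsed = −13 hours 35 minutes + 18:30 = 4 hours 55 minutes.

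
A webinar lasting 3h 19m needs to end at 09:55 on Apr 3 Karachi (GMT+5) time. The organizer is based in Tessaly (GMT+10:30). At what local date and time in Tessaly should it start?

Target end time in UTC: 09:55 − 5:00 = 04:55 on Apr 3.
Subtract 3 hours and 19 minutes → start 01:36 UTC on Apr 3.
Tessaly is UTC+10:30: 01:36 + 10:30 = 12:06 on Apr 3.

12:06 on Apr 3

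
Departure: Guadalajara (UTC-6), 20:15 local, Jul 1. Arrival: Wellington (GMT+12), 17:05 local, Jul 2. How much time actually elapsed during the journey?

Wellington is 18:00 ahead of Guadalajara.
Clock-face elapsed time (ignoring zones) is 20 hours 50 minutes.
Actual elapsed = 20 hours 50 minutes − 18:00 = 2 hours 50 minutes.

2 hours 50 minutes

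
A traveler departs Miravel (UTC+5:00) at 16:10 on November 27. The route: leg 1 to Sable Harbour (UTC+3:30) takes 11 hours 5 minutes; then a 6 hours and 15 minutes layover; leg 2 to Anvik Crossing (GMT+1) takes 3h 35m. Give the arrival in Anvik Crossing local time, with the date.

09:05 on November 28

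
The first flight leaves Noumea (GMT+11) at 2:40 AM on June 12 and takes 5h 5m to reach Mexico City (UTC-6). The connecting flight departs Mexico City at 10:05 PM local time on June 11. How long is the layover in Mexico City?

Convert departure to UTC: 2:40 AM − 11:00 = 3:40 PM UTC on Jun 11.
Add 5 hours 5 minutes flight time → 8:45 PM UTC.
Mexico City is UTC−6:00, so local arrival = 8:45 PM − 6:00 = 2:45 PM on Jun 11.
Layover = 10:05 PM − 2:45 PM = 7 hours 20 minutes.

7 hours 20 minutes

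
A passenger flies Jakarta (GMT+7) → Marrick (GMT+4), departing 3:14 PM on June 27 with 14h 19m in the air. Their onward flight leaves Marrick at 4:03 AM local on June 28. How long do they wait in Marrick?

1 hour 30 minutes

Convert departure to UTC: 3:14 PM − 7:00 = 8:14 AM UTC on Jun 27.
Add 14 hours and 19 minutes flight time → 10:33 PM UTC.
Marrick is UTC+4:00, so local arrival = 10:33 PM + 4:00 = 2:33 AM on Jun 28.
Layover = 4:03 AM − 2:33 AM = 1 hour 30 minutes.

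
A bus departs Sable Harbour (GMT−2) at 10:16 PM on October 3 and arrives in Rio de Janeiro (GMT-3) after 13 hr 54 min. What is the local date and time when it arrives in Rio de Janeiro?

11:10 AM on Oct 4

Convert departure to UTC: 10:16 PM + 2:00 = 12:16 AM UTC on Oct 4.
Add 13 hours 54 minutes travel time → 2:10 PM UTC.
Rio de Janeiro is UTC−3:00, so local arrival = 2:10 PM − 3:00 = 11:10 AM on Oct 4.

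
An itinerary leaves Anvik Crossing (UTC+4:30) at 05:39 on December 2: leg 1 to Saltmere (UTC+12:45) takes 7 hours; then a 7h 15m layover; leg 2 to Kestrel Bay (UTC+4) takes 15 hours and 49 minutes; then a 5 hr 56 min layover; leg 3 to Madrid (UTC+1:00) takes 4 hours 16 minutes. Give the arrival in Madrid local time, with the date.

Convert departure to UTC: 05:39 − 4:30 = 01:09 UTC on Dec 2.
Add 7 hours leg 1 → 08:09 UTC.
Add 7 hours 15 minutes layover in Saltmere → 15:24 UTC.
Add 15 hours and 49 minutes leg 2 → 07:13 UTC (Dec 3).
Add 5 hours 56 minutes layover in Kestrel Bay → 13:09 UTC.
Add 4 hours and 16 minutes leg 3 → 17:25 UTC.
Madrid is UTC+1:00, so local arrival = 17:25 + 1:00 = 18:25 on Dec 3.

18:25 on December 3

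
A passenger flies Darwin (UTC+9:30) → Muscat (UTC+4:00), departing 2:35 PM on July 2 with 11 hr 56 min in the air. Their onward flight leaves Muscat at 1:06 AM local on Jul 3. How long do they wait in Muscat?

Convert departure to UTC: 2:35 PM − 9:30 = 5:05 AM UTC on Jul 2.
Add 11 hours and 56 minutes flight time → 5:01 PM UTC.
Muscat is UTC+4:00, so local arrival = 5:01 PM + 4:00 = 9:01 PM on Jul 2.
Layover = 1:06 AM − 9:01 PM (+1 day) = 4 hours 5 minutes.

4 hours 5 minutes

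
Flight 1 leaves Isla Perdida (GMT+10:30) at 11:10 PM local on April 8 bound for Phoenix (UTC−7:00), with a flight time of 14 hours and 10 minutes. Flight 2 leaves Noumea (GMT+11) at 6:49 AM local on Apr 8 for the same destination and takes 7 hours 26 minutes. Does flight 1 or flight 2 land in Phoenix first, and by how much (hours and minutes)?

the second, by 23 hours 35 minutes

Flight 1 in UTC: 11:10 PM − 10:30 = 12:40 PM on Apr 8.
+14 hours 10 minutes → arrive 2:50 AM UTC on Apr 9.
Flight 2 in UTC: 6:49 AM − 11:00 = 7:49 PM on Apr 7.
+7 hours 26 minutes → arrive 3:15 AM UTC on Apr 8.
Flight 2 lands earlier by 23 hours 35 minutes.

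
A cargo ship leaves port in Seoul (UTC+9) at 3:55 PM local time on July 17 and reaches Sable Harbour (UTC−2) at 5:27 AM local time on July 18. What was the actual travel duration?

Sable Harbour is 11:00 behind Seoul.
Clock-face elapsed time (ignoring zones) is 13 hours 32 minutes.
Actual elapsed = 13 hours 32 minutes + 11:00 = 24 hours 32 minutes.

24 hours 32 minutes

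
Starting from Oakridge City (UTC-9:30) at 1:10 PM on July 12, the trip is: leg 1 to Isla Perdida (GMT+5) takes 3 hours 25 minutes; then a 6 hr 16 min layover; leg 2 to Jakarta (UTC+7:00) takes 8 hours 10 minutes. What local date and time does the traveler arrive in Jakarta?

11:31 PM on July 13

Convert departure to UTC: 1:10 PM + 9:30 = 10:40 PM UTC on Jul 12.
Add 3 hours 25 minutes leg 1 → 2:05 AM UTC (Jul 13).
Add 6 hours 16 minutes layover in Isla Perdida → 8:21 AM UTC.
Add 8 hours 10 minutes leg 2 → 4:31 PM UTC.
Jakarta is UTC+7:00, so local arrival = 4:31 PM + 7:00 = 11:31 PM on Jul 13.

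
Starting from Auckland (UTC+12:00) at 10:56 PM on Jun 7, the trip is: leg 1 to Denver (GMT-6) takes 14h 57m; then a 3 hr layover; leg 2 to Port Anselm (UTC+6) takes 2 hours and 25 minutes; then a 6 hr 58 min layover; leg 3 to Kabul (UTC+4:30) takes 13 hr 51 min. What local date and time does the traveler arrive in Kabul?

8:37 AM on Jun 9

Convert departure to UTC: 10:56 PM − 12:00 = 10:56 AM UTC on Jun 7.
Add 14 hours and 57 minutes leg 1 → 1:53 AM UTC (Jun 8).
Add 3 hours layover in Denver → 4:53 AM UTC.
Add 2 hours and 25 minutes leg 2 → 7:18 AM UTC.
Add 6 hours 58 minutes layover in Port Anselm → 2:16 PM UTC.
Add 13 hours and 51 minutes leg 3 → 4:07 AM UTC (Jun 9).
Kabul is UTC+4:30, so local arrival = 4:07 AM + 4:30 = 8:37 AM on Jun 9.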